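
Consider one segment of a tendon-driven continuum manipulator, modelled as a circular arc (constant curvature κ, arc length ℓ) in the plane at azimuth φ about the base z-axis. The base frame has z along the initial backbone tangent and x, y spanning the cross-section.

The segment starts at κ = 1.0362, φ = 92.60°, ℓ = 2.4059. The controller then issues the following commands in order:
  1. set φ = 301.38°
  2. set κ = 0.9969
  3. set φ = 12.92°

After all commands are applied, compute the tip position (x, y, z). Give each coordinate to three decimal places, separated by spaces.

initial: κ=1.0362, φ=92.60°, ℓ=2.4059
cmd 1: set φ=301.38° → (κ,φ,ℓ)=(1.0362,301.38°,2.4059) → tip=(0.9030,-1.4805,0.5830)
cmd 2: set κ=0.9969 → (κ,φ,ℓ)=(0.9969,301.38°,2.4059) → tip=(0.9069,-1.4870,0.6787)
cmd 3: set φ=12.92° → (κ,φ,ℓ)=(0.9969,12.92°,2.4059) → tip=(1.6976,0.3894,0.6787)

1.698 0.389 0.679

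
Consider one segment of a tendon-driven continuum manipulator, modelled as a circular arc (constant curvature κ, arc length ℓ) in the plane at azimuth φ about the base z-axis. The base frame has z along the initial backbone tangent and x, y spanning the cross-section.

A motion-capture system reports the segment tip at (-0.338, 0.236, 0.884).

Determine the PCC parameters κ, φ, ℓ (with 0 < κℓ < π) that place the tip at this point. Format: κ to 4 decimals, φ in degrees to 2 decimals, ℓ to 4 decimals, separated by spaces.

0.8666 145.08 1.0071

ρ = √(x²+y²) = √(-0.338² + 0.236²) = 0.41224
φ = atan2(y, x) mod 360° = atan2(0.236, -0.338) = 145.0763°
|p|² = ρ² + z² = 0.41224² + 0.884² = 0.95140
κ = 2ρ / |p|² = 2×0.41224 / 0.95140 = 0.86660
θ = 2·atan2(ρ, z) = 2·atan2(0.41224, 0.884) = 0.87271 rad
ℓ = θ/κ = 0.87271/0.86660 = 1.00705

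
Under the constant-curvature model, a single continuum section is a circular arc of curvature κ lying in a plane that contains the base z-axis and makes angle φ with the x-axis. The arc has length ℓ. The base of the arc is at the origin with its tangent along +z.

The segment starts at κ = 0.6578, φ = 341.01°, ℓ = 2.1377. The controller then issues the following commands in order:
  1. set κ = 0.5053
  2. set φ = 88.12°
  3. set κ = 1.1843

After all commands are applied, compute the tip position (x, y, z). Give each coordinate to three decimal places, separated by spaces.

0.050 1.536 0.484

initial: κ=0.6578, φ=341.01°, ℓ=2.1377
cmd 1: set κ=0.5053 → (κ,φ,ℓ)=(0.5053,341.01°,2.1377) → tip=(0.9896,-0.3406,1.7456)
cmd 2: set φ=88.12° → (κ,φ,ℓ)=(0.5053,88.12°,2.1377) → tip=(0.0343,1.0460,1.7456)
cmd 3: set κ=1.1843 → (κ,φ,ℓ)=(1.1843,88.12°,2.1377) → tip=(0.0504,1.5357,0.4837)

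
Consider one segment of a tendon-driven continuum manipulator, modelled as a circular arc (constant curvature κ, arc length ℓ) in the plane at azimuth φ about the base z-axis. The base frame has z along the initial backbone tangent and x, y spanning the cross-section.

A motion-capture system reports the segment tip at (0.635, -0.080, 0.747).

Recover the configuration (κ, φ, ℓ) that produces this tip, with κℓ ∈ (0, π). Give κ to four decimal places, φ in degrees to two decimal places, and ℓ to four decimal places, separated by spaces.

ρ = √(x²+y²) = √(0.635² + -0.080²) = 0.64002
φ = atan2(y, x) mod 360° = atan2(-0.080, 0.635) = 352.8195°
|p|² = ρ² + z² = 0.64002² + 0.747² = 0.96763
κ = 2ρ / |p|² = 2×0.64002 / 0.96763 = 1.32285
θ = 2·atan2(ρ, z) = 2·atan2(0.64002, 0.747) = 1.41684 rad
ℓ = θ/κ = 1.41684/1.32285 = 1.07105

1.3229 352.82 1.0710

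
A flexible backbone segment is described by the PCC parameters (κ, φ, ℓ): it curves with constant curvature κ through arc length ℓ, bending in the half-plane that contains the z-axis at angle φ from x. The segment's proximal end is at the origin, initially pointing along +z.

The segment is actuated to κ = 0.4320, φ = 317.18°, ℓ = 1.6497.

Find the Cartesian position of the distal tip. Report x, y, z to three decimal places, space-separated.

θ = κ·ℓ = 0.4320 × 1.6497 = 0.71267 rad
ρ = (1 − cos θ)/κ = (1 − 0.75662)/0.4320 = 0.56338
z = sin θ / κ = 0.65386/0.4320 = 1.51356
x = ρ cos φ = 0.56338 × cos(317.18°) = 0.41324
y = ρ sin φ = 0.56338 × sin(317.18°) = -0.38293

0.413 -0.383 1.514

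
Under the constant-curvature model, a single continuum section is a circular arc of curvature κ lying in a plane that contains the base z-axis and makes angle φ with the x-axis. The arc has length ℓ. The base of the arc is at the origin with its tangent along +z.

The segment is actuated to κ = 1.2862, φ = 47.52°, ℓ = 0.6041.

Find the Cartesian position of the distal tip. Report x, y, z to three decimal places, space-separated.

θ = κ·ℓ = 1.2862 × 0.6041 = 0.77699 rad
ρ = (1 − cos θ)/κ = (1 − 0.71302)/1.2862 = 0.22312
z = sin θ / κ = 0.70114/1.2862 = 0.54512
x = ρ cos φ = 0.22312 × cos(47.52°) = 0.15068
y = ρ sin φ = 0.22312 × sin(47.52°) = 0.16455

0.151 0.165 0.545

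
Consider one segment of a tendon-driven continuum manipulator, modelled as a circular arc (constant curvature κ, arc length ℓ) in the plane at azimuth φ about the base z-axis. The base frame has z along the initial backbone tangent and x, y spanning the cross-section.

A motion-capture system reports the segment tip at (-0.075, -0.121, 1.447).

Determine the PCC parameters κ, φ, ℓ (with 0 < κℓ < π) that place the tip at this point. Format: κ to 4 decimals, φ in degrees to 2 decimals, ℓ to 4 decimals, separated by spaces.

0.1347 238.21 1.4563

ρ = √(x²+y²) = √(-0.075² + -0.121²) = 0.14236
φ = atan2(y, x) mod 360° = atan2(-0.121, -0.075) = 238.2079°
|p|² = ρ² + z² = 0.14236² + 1.447² = 2.11408
κ = 2ρ / |p|² = 2×0.14236 / 2.11408 = 0.13468
θ = 2·atan2(ρ, z) = 2·atan2(0.14236, 1.447) = 0.19613 rad
ℓ = θ/κ = 0.19613/0.13468 = 1.45632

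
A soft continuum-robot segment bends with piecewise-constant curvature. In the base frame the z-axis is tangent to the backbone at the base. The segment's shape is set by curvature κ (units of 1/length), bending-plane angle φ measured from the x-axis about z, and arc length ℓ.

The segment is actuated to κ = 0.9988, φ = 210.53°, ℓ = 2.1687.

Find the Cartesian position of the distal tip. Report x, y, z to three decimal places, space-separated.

θ = κ·ℓ = 0.9988 × 2.1687 = 2.16610 rad
ρ = (1 − cos θ)/κ = (1 − -0.56076)/0.9988 = 1.56263
z = sin θ / κ = 0.82798/0.9988 = 0.82897
x = ρ cos φ = 1.56263 × cos(210.53°) = -1.34600
y = ρ sin φ = 1.56263 × sin(210.53°) = -0.79380

-1.346 -0.794 0.829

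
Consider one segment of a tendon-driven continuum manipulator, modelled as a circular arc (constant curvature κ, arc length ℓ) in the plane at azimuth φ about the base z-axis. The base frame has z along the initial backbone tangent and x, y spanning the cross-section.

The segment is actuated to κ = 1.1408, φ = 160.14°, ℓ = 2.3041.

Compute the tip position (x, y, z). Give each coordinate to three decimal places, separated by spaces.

-1.543 0.557 0.430

θ = κ·ℓ = 1.1408 × 2.3041 = 2.62852 rad
ρ = (1 − cos θ)/κ = (1 − -0.87124)/1.1408 = 1.64029
z = sin θ / κ = 0.49086/1.1408 = 0.43028
x = ρ cos φ = 1.64029 × cos(160.14°) = -1.54273
y = ρ sin φ = 1.64029 × sin(160.14°) = 0.55724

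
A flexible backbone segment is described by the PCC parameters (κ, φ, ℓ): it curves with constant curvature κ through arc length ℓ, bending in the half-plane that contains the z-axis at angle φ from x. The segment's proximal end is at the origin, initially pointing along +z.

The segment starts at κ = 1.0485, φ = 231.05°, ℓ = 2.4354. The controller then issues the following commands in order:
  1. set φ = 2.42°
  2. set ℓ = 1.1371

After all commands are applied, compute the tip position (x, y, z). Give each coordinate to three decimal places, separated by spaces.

0.601 0.025 0.886

initial: κ=1.0485, φ=231.05°, ℓ=2.4354
cmd 1: set φ=2.42° → (κ,φ,ℓ)=(1.0485,2.42°,2.4354) → tip=(1.7457,0.0738,0.5291)
cmd 2: set ℓ=1.1371 → (κ,φ,ℓ)=(1.0485,2.42°,1.1371) → tip=(0.6007,0.0254,0.8862)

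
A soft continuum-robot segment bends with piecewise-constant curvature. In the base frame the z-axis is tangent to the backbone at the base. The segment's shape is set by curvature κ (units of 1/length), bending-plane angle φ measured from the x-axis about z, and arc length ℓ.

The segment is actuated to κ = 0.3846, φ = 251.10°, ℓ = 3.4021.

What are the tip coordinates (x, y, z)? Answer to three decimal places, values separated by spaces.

-0.624 -1.822 2.511

θ = κ·ℓ = 0.3846 × 3.4021 = 1.30845 rad
ρ = (1 − cos θ)/κ = (1 − 0.25935)/0.3846 = 1.92577
z = sin θ / κ = 0.96578/0.3846 = 2.51114
x = ρ cos φ = 1.92577 × cos(251.10°) = -0.62379
y = ρ sin φ = 1.92577 × sin(251.10°) = -1.82194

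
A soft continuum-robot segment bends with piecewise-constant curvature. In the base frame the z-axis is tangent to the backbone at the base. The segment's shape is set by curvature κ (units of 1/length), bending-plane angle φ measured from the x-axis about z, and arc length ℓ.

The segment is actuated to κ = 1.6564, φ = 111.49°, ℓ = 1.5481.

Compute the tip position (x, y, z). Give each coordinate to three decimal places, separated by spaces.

θ = κ·ℓ = 1.6564 × 1.5481 = 2.56427 rad
ρ = (1 − cos θ)/κ = (1 − -0.83793)/1.6564 = 1.10959
z = sin θ / κ = 0.54578/1.6564 = 0.32950
x = ρ cos φ = 1.10959 × cos(111.49°) = -0.40649
y = ρ sin φ = 1.10959 × sin(111.49°) = 1.03245

-0.406 1.032 0.329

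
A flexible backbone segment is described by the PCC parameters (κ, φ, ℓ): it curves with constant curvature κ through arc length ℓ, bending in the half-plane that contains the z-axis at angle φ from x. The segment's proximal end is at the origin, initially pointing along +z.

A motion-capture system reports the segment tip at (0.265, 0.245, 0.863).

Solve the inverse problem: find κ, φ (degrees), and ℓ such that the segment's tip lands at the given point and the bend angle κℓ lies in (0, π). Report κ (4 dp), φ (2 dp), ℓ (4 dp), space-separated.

0.8249 42.75 0.9603

ρ = √(x²+y²) = √(0.265² + 0.245²) = 0.36090
φ = atan2(y, x) mod 360° = atan2(0.245, 0.265) = 42.7543°
|p|² = ρ² + z² = 0.36090² + 0.863² = 0.87502
κ = 2ρ / |p|² = 2×0.36090 / 0.87502 = 0.82490
θ = 2·atan2(ρ, z) = 2·atan2(0.36090, 0.863) = 0.79218 rad
ℓ = θ/κ = 0.79218/0.82490 = 0.96034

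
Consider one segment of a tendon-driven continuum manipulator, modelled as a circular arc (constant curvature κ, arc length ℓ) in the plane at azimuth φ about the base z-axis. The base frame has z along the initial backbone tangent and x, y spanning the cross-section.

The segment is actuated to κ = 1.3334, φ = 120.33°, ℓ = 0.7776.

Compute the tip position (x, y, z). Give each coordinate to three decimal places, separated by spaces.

θ = κ·ℓ = 1.3334 × 0.7776 = 1.03685 rad
ρ = (1 − cos θ)/κ = (1 − 0.50893)/1.3334 = 0.36828
z = sin θ / κ = 0.86081/1.3334 = 0.64557
x = ρ cos φ = 0.36828 × cos(120.33°) = -0.18597
y = ρ sin φ = 0.36828 × sin(120.33°) = 0.31788

-0.186 0.318 0.646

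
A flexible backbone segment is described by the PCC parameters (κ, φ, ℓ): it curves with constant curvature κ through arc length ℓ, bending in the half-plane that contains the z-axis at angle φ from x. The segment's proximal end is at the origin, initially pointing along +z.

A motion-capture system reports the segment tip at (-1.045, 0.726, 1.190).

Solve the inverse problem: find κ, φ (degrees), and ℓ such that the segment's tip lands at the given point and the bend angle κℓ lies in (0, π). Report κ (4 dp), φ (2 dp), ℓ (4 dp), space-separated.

ρ = √(x²+y²) = √(-1.045² + 0.726²) = 1.27244
φ = atan2(y, x) mod 360° = atan2(0.726, -1.045) = 145.2109°
|p|² = ρ² + z² = 1.27244² + 1.190² = 3.03520
κ = 2ρ / |p|² = 2×1.27244 / 3.03520 = 0.83845
θ = 2·atan2(ρ, z) = 2·atan2(1.27244, 1.190) = 1.63773 rad
ℓ = θ/κ = 1.63773/0.83845 = 1.95327

0.8385 145.21 1.9533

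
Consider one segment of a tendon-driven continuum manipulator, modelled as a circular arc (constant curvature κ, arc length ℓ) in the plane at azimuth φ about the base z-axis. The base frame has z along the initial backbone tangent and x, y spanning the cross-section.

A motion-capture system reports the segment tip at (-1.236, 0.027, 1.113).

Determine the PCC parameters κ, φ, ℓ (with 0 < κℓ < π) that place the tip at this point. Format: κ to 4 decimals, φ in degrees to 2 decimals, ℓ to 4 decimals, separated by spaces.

0.8935 178.75 1.8753

ρ = √(x²+y²) = √(-1.236² + 0.027²) = 1.23629
φ = atan2(y, x) mod 360° = atan2(0.027, -1.236) = 178.7486°
|p|² = ρ² + z² = 1.23629² + 1.113² = 2.76719
κ = 2ρ / |p|² = 2×1.23629 / 2.76719 = 0.89354
θ = 2·atan2(ρ, z) = 2·atan2(1.23629, 1.113) = 1.67566 rad
ℓ = θ/κ = 1.67566/0.89354 = 1.87532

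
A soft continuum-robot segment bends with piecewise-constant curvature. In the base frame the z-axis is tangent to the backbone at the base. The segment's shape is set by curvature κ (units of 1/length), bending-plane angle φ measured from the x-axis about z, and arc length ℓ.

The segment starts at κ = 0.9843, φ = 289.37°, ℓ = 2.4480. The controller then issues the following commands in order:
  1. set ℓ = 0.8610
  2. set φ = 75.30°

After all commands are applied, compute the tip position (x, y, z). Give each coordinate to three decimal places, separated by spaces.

initial: κ=0.9843, φ=289.37°, ℓ=2.4480
cmd 1: set ℓ=0.8610 → (κ,φ,ℓ)=(0.9843,289.37°,0.8610) → tip=(0.1139,-0.3241,0.7616)
cmd 2: set φ=75.30° → (κ,φ,ℓ)=(0.9843,75.30°,0.8610) → tip=(0.0872,0.3323,0.7616)

0.087 0.332 0.762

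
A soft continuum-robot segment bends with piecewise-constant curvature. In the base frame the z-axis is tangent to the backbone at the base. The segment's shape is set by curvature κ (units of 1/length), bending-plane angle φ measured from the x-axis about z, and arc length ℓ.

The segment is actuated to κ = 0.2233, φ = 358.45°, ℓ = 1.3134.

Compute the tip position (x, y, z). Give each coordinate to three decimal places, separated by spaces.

θ = κ·ℓ = 0.2233 × 1.3134 = 0.29328 rad
ρ = (1 − cos θ)/κ = (1 − 0.95730)/0.2233 = 0.19122
z = sin θ / κ = 0.28910/0.2233 = 1.29465
x = ρ cos φ = 0.19122 × cos(358.45°) = 0.19115
y = ρ sin φ = 0.19122 × sin(358.45°) = -0.00517

0.191 -0.005 1.295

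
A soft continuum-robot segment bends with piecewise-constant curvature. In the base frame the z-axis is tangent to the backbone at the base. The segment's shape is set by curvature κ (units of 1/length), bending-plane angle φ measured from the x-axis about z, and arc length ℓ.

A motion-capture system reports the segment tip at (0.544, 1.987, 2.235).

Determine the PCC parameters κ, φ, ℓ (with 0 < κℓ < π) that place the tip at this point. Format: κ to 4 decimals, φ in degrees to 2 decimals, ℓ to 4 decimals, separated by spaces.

0.4459 74.69 3.3399

ρ = √(x²+y²) = √(0.544² + 1.987²) = 2.06012
φ = atan2(y, x) mod 360° = atan2(1.987, 0.544) = 74.6888°
|p|² = ρ² + z² = 2.06012² + 2.235² = 9.23933
κ = 2ρ / |p|² = 2×2.06012 / 9.23933 = 0.44595
θ = 2·atan2(ρ, z) = 2·atan2(2.06012, 2.235) = 1.48941 rad
ℓ = θ/κ = 1.48941/0.44595 = 3.33989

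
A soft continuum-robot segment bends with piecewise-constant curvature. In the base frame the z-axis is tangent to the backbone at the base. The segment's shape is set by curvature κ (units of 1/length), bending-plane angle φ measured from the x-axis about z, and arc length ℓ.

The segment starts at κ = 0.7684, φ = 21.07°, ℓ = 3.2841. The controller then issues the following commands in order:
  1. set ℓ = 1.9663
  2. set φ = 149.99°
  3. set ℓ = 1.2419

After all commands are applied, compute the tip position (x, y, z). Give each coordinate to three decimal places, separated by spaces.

-0.475 0.275 1.062

initial: κ=0.7684, φ=21.07°, ℓ=3.2841
cmd 1: set ℓ=1.9663 → (κ,φ,ℓ)=(0.7684,21.07°,1.9663) → tip=(1.1417,0.4399,1.2991)
cmd 2: set φ=149.99° → (κ,φ,ℓ)=(0.7684,149.99°,1.9663) → tip=(-1.0595,0.6119,1.2991)
cmd 3: set ℓ=1.2419 → (κ,φ,ℓ)=(0.7684,149.99°,1.2419) → tip=(-0.4753,0.2745,1.0618)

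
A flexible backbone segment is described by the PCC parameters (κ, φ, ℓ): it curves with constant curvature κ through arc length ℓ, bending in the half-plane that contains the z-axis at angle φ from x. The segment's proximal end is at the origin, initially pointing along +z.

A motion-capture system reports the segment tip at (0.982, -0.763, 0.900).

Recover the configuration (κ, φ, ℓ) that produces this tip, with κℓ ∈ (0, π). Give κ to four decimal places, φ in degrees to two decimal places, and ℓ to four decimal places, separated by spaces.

ρ = √(x²+y²) = √(0.982² + -0.763²) = 1.24358
φ = atan2(y, x) mod 360° = atan2(-0.763, 0.982) = 322.1533°
|p|² = ρ² + z² = 1.24358² + 0.900² = 2.35649
κ = 2ρ / |p|² = 2×1.24358 / 2.35649 = 1.05545
θ = 2·atan2(ρ, z) = 2·atan2(1.24358, 0.900) = 1.88866 rad
ℓ = θ/κ = 1.88866/1.05545 = 1.78943

1.0555 322.15 1.7894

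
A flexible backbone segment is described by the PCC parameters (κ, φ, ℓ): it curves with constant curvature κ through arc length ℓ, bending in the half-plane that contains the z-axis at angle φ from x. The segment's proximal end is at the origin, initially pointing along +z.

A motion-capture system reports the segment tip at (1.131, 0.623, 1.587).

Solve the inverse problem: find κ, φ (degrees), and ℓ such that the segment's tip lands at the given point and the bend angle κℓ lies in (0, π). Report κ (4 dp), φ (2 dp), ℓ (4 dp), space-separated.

ρ = √(x²+y²) = √(1.131² + 0.623²) = 1.29124
φ = atan2(y, x) mod 360° = atan2(0.623, 1.131) = 28.8477°
|p|² = ρ² + z² = 1.29124² + 1.587² = 4.18586
κ = 2ρ / |p|² = 2×1.29124 / 4.18586 = 0.61695
θ = 2·atan2(ρ, z) = 2·atan2(1.29124, 1.587) = 1.36600 rad
ℓ = θ/κ = 1.36600/0.61695 = 2.21411

0.6170 28.85 2.2141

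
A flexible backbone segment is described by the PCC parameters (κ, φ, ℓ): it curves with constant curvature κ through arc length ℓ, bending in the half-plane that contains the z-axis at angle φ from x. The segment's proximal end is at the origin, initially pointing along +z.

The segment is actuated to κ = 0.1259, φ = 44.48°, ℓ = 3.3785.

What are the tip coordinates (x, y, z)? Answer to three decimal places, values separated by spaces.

0.505 0.496 3.278

θ = κ·ℓ = 0.1259 × 3.3785 = 0.42535 rad
ρ = (1 − cos θ)/κ = (1 − 0.91089)/0.1259 = 0.70776
z = sin θ / κ = 0.41264/0.1259 = 3.27754
x = ρ cos φ = 0.70776 × cos(44.48°) = 0.50498
y = ρ sin φ = 0.70776 × sin(44.48°) = 0.49590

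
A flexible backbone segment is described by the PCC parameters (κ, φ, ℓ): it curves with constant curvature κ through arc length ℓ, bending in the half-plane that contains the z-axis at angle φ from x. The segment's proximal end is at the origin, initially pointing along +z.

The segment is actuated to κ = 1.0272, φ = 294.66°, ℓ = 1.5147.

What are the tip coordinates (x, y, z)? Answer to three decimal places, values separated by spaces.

0.400 -0.872 0.973

θ = κ·ℓ = 1.0272 × 1.5147 = 1.55590 rad
ρ = (1 − cos θ)/κ = (1 − 0.01490)/1.0272 = 0.95902
z = sin θ / κ = 0.99989/1.0272 = 0.97341
x = ρ cos φ = 0.95902 × cos(294.66°) = 0.40013
y = ρ sin φ = 0.95902 × sin(294.66°) = -0.87156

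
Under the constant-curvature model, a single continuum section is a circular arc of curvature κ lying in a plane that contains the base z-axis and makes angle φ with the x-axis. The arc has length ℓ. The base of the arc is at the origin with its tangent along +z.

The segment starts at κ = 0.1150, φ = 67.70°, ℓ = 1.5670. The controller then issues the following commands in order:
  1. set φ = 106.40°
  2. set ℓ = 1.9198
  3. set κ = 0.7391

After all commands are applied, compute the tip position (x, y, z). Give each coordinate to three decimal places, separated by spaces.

initial: κ=0.1150, φ=67.70°, ℓ=1.5670
cmd 1: set φ=106.40° → (κ,φ,ℓ)=(0.1150,106.40°,1.5670) → tip=(-0.0398,0.1351,1.5585)
cmd 2: set ℓ=1.9198 → (κ,φ,ℓ)=(0.1150,106.40°,1.9198) → tip=(-0.0596,0.2025,1.9042)
cmd 3: set κ=0.7391 → (κ,φ,ℓ)=(0.7391,106.40°,1.9198) → tip=(-0.3242,1.1016,1.3374)

-0.324 1.102 1.337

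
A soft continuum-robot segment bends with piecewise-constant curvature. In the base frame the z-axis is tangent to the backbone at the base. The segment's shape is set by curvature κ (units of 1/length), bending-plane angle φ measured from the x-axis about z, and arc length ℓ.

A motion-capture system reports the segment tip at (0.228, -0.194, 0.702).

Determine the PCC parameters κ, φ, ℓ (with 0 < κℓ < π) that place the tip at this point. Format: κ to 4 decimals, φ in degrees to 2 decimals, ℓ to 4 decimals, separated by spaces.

1.0280 319.61 0.7842

ρ = √(x²+y²) = √(0.228² + -0.194²) = 0.29937
φ = atan2(y, x) mod 360° = atan2(-0.194, 0.228) = 319.6063°
|p|² = ρ² + z² = 0.29937² + 0.702² = 0.58242
κ = 2ρ / |p|² = 2×0.29937 / 0.58242 = 1.02800
θ = 2·atan2(ρ, z) = 2·atan2(0.29937, 0.702) = 0.80619 rad
ℓ = θ/κ = 0.80619/1.02800 = 0.78423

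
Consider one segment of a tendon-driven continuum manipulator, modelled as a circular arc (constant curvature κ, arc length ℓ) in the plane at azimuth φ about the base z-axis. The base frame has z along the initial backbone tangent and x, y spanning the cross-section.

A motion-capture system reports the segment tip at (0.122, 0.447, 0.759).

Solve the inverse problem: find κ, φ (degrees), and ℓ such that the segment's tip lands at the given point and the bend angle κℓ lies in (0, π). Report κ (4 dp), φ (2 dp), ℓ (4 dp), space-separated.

1.1719 74.73 0.9354

ρ = √(x²+y²) = √(0.122² + 0.447²) = 0.46335
φ = atan2(y, x) mod 360° = atan2(0.447, 0.122) = 74.7340°
|p|² = ρ² + z² = 0.46335² + 0.759² = 0.79077
κ = 2ρ / |p|² = 2×0.46335 / 0.79077 = 1.17189
θ = 2·atan2(ρ, z) = 2·atan2(0.46335, 0.759) = 1.09617 rad
ℓ = θ/κ = 1.09617/1.17189 = 0.93539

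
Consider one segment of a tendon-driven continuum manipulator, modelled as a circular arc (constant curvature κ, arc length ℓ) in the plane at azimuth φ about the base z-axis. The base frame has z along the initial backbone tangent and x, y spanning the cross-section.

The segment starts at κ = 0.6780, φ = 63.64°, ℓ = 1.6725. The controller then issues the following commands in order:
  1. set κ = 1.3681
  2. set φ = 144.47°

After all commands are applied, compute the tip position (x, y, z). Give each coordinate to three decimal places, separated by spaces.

-0.986 0.704 0.551

initial: κ=0.6780, φ=63.64°, ℓ=1.6725
cmd 1: set κ=1.3681 → (κ,φ,ℓ)=(1.3681,63.64°,1.6725) → tip=(0.5379,1.0855,0.5508)
cmd 2: set φ=144.47° → (κ,φ,ℓ)=(1.3681,144.47°,1.6725) → tip=(-0.9859,0.7040,0.5508)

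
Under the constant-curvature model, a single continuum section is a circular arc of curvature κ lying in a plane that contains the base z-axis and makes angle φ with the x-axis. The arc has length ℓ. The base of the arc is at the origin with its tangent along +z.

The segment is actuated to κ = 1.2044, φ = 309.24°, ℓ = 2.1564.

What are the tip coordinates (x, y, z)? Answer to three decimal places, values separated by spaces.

θ = κ·ℓ = 1.2044 × 2.1564 = 2.59717 rad
ρ = (1 − cos θ)/κ = (1 − -0.85543)/1.2044 = 1.54054
z = sin θ / κ = 0.51793/1.2044 = 0.43003
x = ρ cos φ = 1.54054 × cos(309.24°) = 0.97450
y = ρ sin φ = 1.54054 × sin(309.24°) = -1.19315

0.974 -1.193 0.430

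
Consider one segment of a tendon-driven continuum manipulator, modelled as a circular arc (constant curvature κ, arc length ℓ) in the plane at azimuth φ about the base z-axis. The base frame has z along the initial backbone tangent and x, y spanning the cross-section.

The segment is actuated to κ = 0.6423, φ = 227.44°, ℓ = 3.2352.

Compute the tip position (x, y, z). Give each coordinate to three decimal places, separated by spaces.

θ = κ·ℓ = 0.6423 × 3.2352 = 2.07797 rad
ρ = (1 − cos θ)/κ = (1 − -0.48571)/0.6423 = 2.31311
z = sin θ / κ = 0.87412/0.6423 = 1.36092
x = ρ cos φ = 2.31311 × cos(227.44°) = -1.56450
y = ρ sin φ = 2.31311 × sin(227.44°) = -1.70376

-1.564 -1.704 1.361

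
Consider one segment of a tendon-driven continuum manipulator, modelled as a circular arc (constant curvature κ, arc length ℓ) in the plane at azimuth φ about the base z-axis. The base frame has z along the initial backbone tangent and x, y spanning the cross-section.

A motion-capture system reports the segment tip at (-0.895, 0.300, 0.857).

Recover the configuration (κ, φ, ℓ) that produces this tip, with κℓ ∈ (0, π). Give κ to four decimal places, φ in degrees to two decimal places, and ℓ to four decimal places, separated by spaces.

1.1614 161.47 1.4355

ρ = √(x²+y²) = √(-0.895² + 0.300²) = 0.94394
φ = atan2(y, x) mod 360° = atan2(0.300, -0.895) = 161.4691°
|p|² = ρ² + z² = 0.94394² + 0.857² = 1.62547
κ = 2ρ / |p|² = 2×0.94394 / 1.62547 = 1.16144
θ = 2·atan2(ρ, z) = 2·atan2(0.94394, 0.857) = 1.66727 rad
ℓ = θ/κ = 1.66727/1.16144 = 1.43553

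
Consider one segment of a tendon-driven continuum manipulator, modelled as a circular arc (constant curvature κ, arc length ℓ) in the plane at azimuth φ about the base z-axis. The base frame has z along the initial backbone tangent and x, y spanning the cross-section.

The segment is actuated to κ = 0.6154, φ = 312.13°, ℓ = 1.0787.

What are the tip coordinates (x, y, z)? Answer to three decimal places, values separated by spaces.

θ = κ·ℓ = 0.6154 × 1.0787 = 0.66383 rad
ρ = (1 − cos θ)/κ = (1 − 0.78764)/0.6154 = 0.34508
z = sin θ / κ = 0.61614/0.6154 = 1.00120
x = ρ cos φ = 0.34508 × cos(312.13°) = 0.23149
y = ρ sin φ = 0.34508 × sin(312.13°) = -0.25592

0.231 -0.256 1.001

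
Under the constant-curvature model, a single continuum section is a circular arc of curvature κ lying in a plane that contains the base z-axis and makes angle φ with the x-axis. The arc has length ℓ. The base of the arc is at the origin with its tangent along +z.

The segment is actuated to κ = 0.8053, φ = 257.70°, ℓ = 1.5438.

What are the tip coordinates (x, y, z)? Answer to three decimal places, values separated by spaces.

θ = κ·ℓ = 0.8053 × 1.5438 = 1.24322 rad
ρ = (1 − cos θ)/κ = (1 − 0.32175)/0.8053 = 0.84224
z = sin θ / κ = 0.94683/0.8053 = 1.17574
x = ρ cos φ = 0.84224 × cos(257.70°) = -0.17942
y = ρ sin φ = 0.84224 × sin(257.70°) = -0.82290

-0.179 -0.823 1.176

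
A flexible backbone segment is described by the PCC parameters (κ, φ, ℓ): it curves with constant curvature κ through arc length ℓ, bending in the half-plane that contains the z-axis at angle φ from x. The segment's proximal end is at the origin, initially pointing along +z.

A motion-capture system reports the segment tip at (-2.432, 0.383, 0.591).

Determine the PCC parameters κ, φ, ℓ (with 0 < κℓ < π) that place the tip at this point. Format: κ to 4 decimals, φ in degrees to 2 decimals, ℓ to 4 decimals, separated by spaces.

ρ = √(x²+y²) = √(-2.432² + 0.383²) = 2.46197
φ = atan2(y, x) mod 360° = atan2(0.383, -2.432) = 171.0504°
|p|² = ρ² + z² = 2.46197² + 0.591² = 6.41059
κ = 2ρ / |p|² = 2×2.46197 / 6.41059 = 0.76810
θ = 2·atan2(ρ, z) = 2·atan2(2.46197, 0.591) = 2.67041 rad
ℓ = θ/κ = 2.67041/0.76810 = 3.47666

0.7681 171.05 3.4767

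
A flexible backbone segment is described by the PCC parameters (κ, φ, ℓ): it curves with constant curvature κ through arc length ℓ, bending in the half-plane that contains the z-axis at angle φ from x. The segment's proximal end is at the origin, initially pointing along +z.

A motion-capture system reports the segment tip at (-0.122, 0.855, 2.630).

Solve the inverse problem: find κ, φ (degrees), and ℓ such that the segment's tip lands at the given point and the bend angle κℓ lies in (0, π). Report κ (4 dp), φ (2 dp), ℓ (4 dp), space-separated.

ρ = √(x²+y²) = √(-0.122² + 0.855²) = 0.86366
φ = atan2(y, x) mod 360° = atan2(0.855, -0.122) = 98.1207°
|p|² = ρ² + z² = 0.86366² + 2.630² = 7.66281
κ = 2ρ / |p|² = 2×0.86366 / 7.66281 = 0.22542
θ = 2·atan2(ρ, z) = 2·atan2(0.86366, 2.630) = 0.63459 rad
ℓ = θ/κ = 0.63459/0.22542 = 2.81518

0.2254 98.12 2.8152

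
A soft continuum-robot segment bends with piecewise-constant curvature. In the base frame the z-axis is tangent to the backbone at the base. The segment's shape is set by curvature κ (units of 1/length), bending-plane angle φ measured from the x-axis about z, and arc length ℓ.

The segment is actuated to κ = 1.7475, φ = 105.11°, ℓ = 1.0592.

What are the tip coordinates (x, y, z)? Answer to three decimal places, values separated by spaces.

-0.190 0.705 0.550

θ = κ·ℓ = 1.7475 × 1.0592 = 1.85095 rad
ρ = (1 − cos θ)/κ = (1 − -0.27651)/1.7475 = 0.73048
z = sin θ / κ = 0.96101/1.7475 = 0.54994
x = ρ cos φ = 0.73048 × cos(105.11°) = -0.19042
y = ρ sin φ = 0.73048 × sin(105.11°) = 0.70522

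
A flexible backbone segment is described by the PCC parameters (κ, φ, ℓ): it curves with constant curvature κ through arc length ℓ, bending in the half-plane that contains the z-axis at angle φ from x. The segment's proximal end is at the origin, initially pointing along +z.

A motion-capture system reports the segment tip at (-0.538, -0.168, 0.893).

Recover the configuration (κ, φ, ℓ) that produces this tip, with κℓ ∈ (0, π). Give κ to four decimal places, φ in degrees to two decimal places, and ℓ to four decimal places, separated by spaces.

1.0109 197.34 1.1139

ρ = √(x²+y²) = √(-0.538² + -0.168²) = 0.56362
φ = atan2(y, x) mod 360° = atan2(-0.168, -0.538) = 197.3419°
|p|² = ρ² + z² = 0.56362² + 0.893² = 1.11512
κ = 2ρ / |p|² = 2×0.56362 / 1.11512 = 1.01087
θ = 2·atan2(ρ, z) = 2·atan2(0.56362, 0.893) = 1.12602 rad
ℓ = θ/κ = 1.12602/1.01087 = 1.11391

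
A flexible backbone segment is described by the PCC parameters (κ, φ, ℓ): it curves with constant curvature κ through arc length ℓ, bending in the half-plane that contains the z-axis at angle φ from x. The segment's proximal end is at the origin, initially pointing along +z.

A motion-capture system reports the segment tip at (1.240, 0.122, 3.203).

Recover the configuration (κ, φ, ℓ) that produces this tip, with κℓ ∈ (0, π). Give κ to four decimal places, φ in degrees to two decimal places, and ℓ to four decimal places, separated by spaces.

ρ = √(x²+y²) = √(1.240² + 0.122²) = 1.24599
φ = atan2(y, x) mod 360° = atan2(0.122, 1.240) = 5.6191°
|p|² = ρ² + z² = 1.24599² + 3.203² = 11.81169
κ = 2ρ / |p|² = 2×1.24599 / 11.81169 = 0.21098
θ = 2·atan2(ρ, z) = 2·atan2(1.24599, 3.203) = 0.74199 rad
ℓ = θ/κ = 0.74199/0.21098 = 3.51694

0.2110 5.62 3.5169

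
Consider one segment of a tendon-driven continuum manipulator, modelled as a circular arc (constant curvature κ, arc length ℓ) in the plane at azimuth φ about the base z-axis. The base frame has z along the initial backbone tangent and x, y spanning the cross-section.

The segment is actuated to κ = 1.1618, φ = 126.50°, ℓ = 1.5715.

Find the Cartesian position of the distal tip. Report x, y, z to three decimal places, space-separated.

θ = κ·ℓ = 1.1618 × 1.5715 = 1.82577 rad
ρ = (1 − cos θ)/κ = (1 − -0.25222)/1.1618 = 1.07783
z = sin θ / κ = 0.96767/1.1618 = 0.83291
x = ρ cos φ = 1.07783 × cos(126.50°) = -0.64112
y = ρ sin φ = 1.07783 × sin(126.50°) = 0.86642

-0.641 0.866 0.833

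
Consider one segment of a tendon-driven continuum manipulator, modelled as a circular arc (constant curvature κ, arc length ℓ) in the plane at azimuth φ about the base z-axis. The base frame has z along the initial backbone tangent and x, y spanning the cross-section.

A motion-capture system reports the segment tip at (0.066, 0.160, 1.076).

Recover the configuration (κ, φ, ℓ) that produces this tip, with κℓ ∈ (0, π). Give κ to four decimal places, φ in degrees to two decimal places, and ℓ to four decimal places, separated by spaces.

ρ = √(x²+y²) = √(0.066² + 0.160²) = 0.17308
φ = atan2(y, x) mod 360° = atan2(0.160, 0.066) = 67.5839°
|p|² = ρ² + z² = 0.17308² + 1.076² = 1.18773
κ = 2ρ / |p|² = 2×0.17308 / 1.18773 = 0.29144
θ = 2·atan2(ρ, z) = 2·atan2(0.17308, 1.076) = 0.31897 rad
ℓ = θ/κ = 0.31897/0.29144 = 1.09447

0.2914 67.58 1.0945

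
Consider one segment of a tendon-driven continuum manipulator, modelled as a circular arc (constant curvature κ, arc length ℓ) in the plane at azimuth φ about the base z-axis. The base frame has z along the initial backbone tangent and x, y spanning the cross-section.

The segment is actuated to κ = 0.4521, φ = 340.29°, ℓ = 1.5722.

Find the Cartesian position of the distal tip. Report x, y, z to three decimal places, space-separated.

θ = κ·ℓ = 0.4521 × 1.5722 = 0.71079 rad
ρ = (1 − cos θ)/κ = (1 − 0.75785)/0.4521 = 0.53562
z = sin θ / κ = 0.65243/0.4521 = 1.44312
x = ρ cos φ = 0.53562 × cos(340.29°) = 0.50424
y = ρ sin φ = 0.53562 × sin(340.29°) = -0.18064

0.504 -0.181 1.443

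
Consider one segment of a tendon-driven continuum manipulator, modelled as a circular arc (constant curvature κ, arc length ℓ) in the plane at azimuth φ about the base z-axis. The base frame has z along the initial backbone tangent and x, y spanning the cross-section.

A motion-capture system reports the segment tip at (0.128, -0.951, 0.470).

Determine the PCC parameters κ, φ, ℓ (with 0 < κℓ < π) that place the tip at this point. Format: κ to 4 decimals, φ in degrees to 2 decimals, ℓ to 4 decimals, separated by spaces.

1.6810 277.67 1.3270

ρ = √(x²+y²) = √(0.128² + -0.951²) = 0.95958
φ = atan2(y, x) mod 360° = atan2(-0.951, 0.128) = 277.6657°
|p|² = ρ² + z² = 0.95958² + 0.470² = 1.14168
κ = 2ρ / |p|² = 2×0.95958 / 1.14168 = 1.68098
θ = 2·atan2(ρ, z) = 2·atan2(0.95958, 0.470) = 2.23068 rad
ℓ = θ/κ = 2.23068/1.68098 = 1.32701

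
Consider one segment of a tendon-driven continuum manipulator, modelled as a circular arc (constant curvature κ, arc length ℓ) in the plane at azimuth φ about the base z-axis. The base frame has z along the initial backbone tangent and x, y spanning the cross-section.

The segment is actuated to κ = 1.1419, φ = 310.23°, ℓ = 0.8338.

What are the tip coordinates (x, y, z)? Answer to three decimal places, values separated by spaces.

θ = κ·ℓ = 1.1419 × 0.8338 = 0.95212 rad
ρ = (1 − cos θ)/κ = (1 − 0.57996)/1.1419 = 0.36784
z = sin θ / κ = 0.81464/1.1419 = 0.71341
x = ρ cos φ = 0.36784 × cos(310.23°) = 0.23757
y = ρ sin φ = 0.36784 × sin(310.23°) = -0.28083

0.238 -0.281 0.713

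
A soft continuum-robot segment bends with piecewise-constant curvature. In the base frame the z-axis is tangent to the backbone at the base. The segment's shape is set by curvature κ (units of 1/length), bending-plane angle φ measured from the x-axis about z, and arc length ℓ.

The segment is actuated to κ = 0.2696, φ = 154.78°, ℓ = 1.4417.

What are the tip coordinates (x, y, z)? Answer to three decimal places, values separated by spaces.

θ = κ·ℓ = 0.2696 × 1.4417 = 0.38868 rad
ρ = (1 − cos θ)/κ = (1 − 0.92541)/0.2696 = 0.27667
z = sin θ / κ = 0.37897/0.2696 = 1.40567
x = ρ cos φ = 0.27667 × cos(154.78°) = -0.25030
y = ρ sin φ = 0.27667 × sin(154.78°) = 0.11789

-0.250 0.118 1.406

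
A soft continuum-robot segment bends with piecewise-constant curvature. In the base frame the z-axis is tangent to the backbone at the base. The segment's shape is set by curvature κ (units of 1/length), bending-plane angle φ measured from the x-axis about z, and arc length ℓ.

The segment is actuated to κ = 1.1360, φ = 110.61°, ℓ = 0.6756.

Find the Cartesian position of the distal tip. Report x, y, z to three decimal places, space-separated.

-0.087 0.231 0.611

θ = κ·ℓ = 1.1360 × 0.6756 = 0.76748 rad
ρ = (1 − cos θ)/κ = (1 − 0.71966)/1.1360 = 0.24678
z = sin θ / κ = 0.69433/1.1360 = 0.61120
x = ρ cos φ = 0.24678 × cos(110.61°) = -0.08687
y = ρ sin φ = 0.24678 × sin(110.61°) = 0.23098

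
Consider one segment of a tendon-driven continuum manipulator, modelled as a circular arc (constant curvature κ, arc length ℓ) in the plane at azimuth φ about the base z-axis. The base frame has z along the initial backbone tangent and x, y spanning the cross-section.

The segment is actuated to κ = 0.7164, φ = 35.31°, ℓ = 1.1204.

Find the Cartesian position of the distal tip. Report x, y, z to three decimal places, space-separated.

θ = κ·ℓ = 0.7164 × 1.1204 = 0.80265 rad
ρ = (1 − cos θ)/κ = (1 − 0.69480)/0.7164 = 0.42602
z = sin θ / κ = 0.71920/0.7164 = 1.00391
x = ρ cos φ = 0.42602 × cos(35.31°) = 0.34765
y = ρ sin φ = 0.42602 × sin(35.31°) = 0.24624

0.348 0.246 1.004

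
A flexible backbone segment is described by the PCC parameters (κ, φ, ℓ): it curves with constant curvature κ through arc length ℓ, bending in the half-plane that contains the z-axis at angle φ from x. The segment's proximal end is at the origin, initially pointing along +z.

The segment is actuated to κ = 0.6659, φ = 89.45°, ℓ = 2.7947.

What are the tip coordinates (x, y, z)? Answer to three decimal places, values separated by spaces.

θ = κ·ℓ = 0.6659 × 2.7947 = 1.86099 rad
ρ = (1 − cos θ)/κ = (1 − -0.28614)/0.6659 = 1.93143
z = sin θ / κ = 0.95819/0.6659 = 1.43894
x = ρ cos φ = 1.93143 × cos(89.45°) = 0.01854
y = ρ sin φ = 1.93143 × sin(89.45°) = 1.93134

0.019 1.931 1.439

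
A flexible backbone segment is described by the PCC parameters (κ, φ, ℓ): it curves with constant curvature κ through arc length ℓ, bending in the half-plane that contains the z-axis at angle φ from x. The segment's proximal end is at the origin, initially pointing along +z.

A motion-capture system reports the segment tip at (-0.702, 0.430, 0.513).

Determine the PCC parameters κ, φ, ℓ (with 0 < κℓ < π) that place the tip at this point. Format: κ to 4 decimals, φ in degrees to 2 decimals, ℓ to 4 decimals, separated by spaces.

ρ = √(x²+y²) = √(-0.702² + 0.430²) = 0.82323
φ = atan2(y, x) mod 360° = atan2(0.430, -0.702) = 148.5110°
|p|² = ρ² + z² = 0.82323² + 0.513² = 0.94087
κ = 2ρ / |p|² = 2×0.82323 / 0.94087 = 1.74992
θ = 2·atan2(ρ, z) = 2·atan2(0.82323, 0.513) = 2.02705 rad
ℓ = θ/κ = 2.02705/1.74992 = 1.15836

1.7499 148.51 1.1584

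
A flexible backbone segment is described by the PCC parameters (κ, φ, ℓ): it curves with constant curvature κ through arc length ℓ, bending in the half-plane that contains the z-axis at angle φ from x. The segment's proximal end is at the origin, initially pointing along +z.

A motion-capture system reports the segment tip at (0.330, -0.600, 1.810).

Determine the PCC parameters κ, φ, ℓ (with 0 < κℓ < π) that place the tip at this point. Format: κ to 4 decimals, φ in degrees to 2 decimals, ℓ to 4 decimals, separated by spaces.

0.3657 298.81 1.9780

ρ = √(x²+y²) = √(0.330² + -0.600²) = 0.68476
φ = atan2(y, x) mod 360° = atan2(-0.600, 0.330) = 298.8108°
|p|² = ρ² + z² = 0.68476² + 1.810² = 3.74500
κ = 2ρ / |p|² = 2×0.68476 / 3.74500 = 0.36569
θ = 2·atan2(ρ, z) = 2·atan2(0.68476, 1.810) = 0.72336 rad
ℓ = θ/κ = 0.72336/0.36569 = 1.97804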